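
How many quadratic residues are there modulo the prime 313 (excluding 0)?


For prime p, the number of non-zero quadratic residues is (p-1)/2.
= (313-1)/2
= 156

156


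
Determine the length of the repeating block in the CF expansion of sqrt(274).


Run the CF algorithm for sqrt(274).
a_0 = floor(sqrt(274)) = 16; set m_0=0, q_0=1.
Recurrence: m' = q*a - m,  q' = (d - m'^2)/q,  a' = floor((a_0 + m')/q').
  step 1: m=16, q=18, a=1
  step 2: m=2, q=15, a=1
  step 3: m=13, q=7, a=4
  step 4: m=15, q=7, a=4
  step 5: m=13, q=15, a=1
  step 6: m=2, q=18, a=1
  step 7: m=16, q=1, a=32
a_7 = 2*a_0 = 32, so the period closes here.
sqrt(274) = [16; 1, 1, 4, 4, 1, 1, 32]
Period length = 7

7


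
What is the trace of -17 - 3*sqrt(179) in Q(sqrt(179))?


Tr(a + b*sqrt(d)) = (a + b*sqrt(d)) + (a - b*sqrt(d)) = 2a
= 2 * (-17)
= -34

-34


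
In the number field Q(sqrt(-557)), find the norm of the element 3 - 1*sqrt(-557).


N(a + b*sqrt(d)) = a^2 - d*b^2
= (3)^2 - (-557)*(-1)^2
= 9 + 557
= 566

566


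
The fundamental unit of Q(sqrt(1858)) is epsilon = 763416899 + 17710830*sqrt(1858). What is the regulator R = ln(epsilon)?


epsilon = 763416899 + 17710830*sqrt(1858)
= 1.5268e+09
R = ln(1.5268e+09)
= 21.1465

21.1465


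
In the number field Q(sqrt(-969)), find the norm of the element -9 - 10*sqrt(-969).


N(a + b*sqrt(d)) = a^2 - d*b^2
= (-9)^2 - (-969)*(-10)^2
= 81 + 96900
= 96981

96981


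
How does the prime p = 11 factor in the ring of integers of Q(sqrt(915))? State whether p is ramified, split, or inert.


K = Q(sqrt(915)). Since d mod 4 = 3, disc(K) = 3660.
Check p | disc: 3660 mod 11 = 8.
p does not divide disc. Compute Legendre symbol (d/p):
2^((11-1)/2) mod 11 = -1
(d/p) = -1, so p is inert: (p) stays prime with e=1, f=2, g=1.
Therefore p is inert.

inert


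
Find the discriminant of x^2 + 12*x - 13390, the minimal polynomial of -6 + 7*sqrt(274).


The element -6 + 7*sqrt(274) has minimal polynomial:
x^2 + 12*x - 13390
Discriminant = (12)^2 - 4*(-13390)
= 144 + 53560
= 53704

53704


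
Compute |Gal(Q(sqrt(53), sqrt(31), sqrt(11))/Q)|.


The 3 square roots of distinct primes are multiplicatively independent over Q,
so [K:Q] = 2^3 and Gal(K/Q) is isomorphic to (Z/2Z)^3.
|Gal| = 2^3 = 8

8


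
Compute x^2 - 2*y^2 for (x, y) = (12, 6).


x^2 - d*y^2
= 12^2 - 2*6^2
= 144 - 72
= 72

72


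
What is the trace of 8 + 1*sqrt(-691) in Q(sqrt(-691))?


Tr(a + b*sqrt(d)) = (a + b*sqrt(d)) + (a - b*sqrt(d)) = 2a
= 2 * (8)
= 16

16


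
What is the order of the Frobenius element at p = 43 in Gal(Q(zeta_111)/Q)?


The Frobenius at p in Gal(Q(zeta_n)/Q) = (Z/nZ)* is the class of p, so its order is ord_111(43), the smallest k >= 1 with 43^k = 1 mod 111.
n = 111 = 3 * 37, phi(111) = 72; the order divides phi(n).
Divisors of 72: 1, 2, 3, 4, 6, 8, 9, 12, 18, 24, 36, 72
Repeated squaring mod 111: 43^1 = 43, 43^2 = 73, 43^4 = 1, 43^8 = 1, 43^16 = 1, 43^32 = 1, 43^64 = 1
Test divisors in increasing order:
  k=1: 43^1 = 43 mod 111
  k=2: 43^2 = 73 mod 111
  k=3: 43^3 = 73 * 43 = 31 mod 111
  k=4: 43^4 = 1 mod 111  <- first divisor giving 1
Order = 4

4


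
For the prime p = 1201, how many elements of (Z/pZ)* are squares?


For prime p, the number of non-zero quadratic residues is (p-1)/2.
= (1201-1)/2
= 600

600


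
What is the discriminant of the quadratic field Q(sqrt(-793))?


For K = Q(sqrt(d)) with d squarefree: disc(K) = d if d = 1 mod 4, and disc(K) = 4d if d = 2 or 3 mod 4.
Here d = -793, and d mod 4 = 3.
d = 3 mod 4, not 1 (O_K = Z[sqrt(d)]), so disc(K) = 4d = 4 * (-793) = -3172

-3172


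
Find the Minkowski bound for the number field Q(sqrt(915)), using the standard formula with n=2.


d = 915, d mod 4 = 3, so disc(K) = 4d = 3660; |disc(K)| = 3660
Real quadratic field, so n = 2, s = r2 = 0, r1 = 2
M = (n!/n^n) * (4/pi)^s * sqrt(|disc(K)|) = (2!/2^2) * (4/pi)^0 * sqrt(3660)
= 0.5 * 1.000000 * 60.497934
= 30.2490

30.2490


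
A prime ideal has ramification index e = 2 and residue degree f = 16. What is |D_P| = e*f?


|D_P| = e * f
= 2 * 16
= 32

32


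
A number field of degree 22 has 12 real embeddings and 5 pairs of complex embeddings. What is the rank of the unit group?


By Dirichlet's unit theorem:
rank = r1 + r2 - 1
= 12 + 5 - 1
= 16

16


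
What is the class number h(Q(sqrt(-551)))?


K = Q(sqrt(-551)). d mod 4 = 1, so D = disc(K) = d = -551
h(K) equals the number of primitive reduced positive-definite forms (a, b, c) = a*x^2 + b*x*y + c*y^2 with b^2 - 4ac = D,
where reduced means |b| <= a <= c, with b >= 0 whenever |b| = a or a = c, and primitive means gcd(a, b, c) = 1.
Reduced forces 3a^2 <= |D| = 551, so 1 <= a <= 13; b must have the parity of D, and c = (b^2 - D)/(4a) must be an integer >= a.
Enumerate a = 1..13, b in [-a, a]:
  a=1: (1, 1, 138)  [1]
  a=2: (2, -1, 69), (2, 1, 69)  [2]
  a=3: (3, -1, 46), (3, 1, 46)  [2]
  a=4: (4, -3, 35), (4, 3, 35)  [2]
  a=5: (5, -3, 28), (5, 3, 28)  [2]
  a=6: (6, -5, 24), (6, -1, 23), (6, 1, 23), (6, 5, 24)  [4]
  a=7: (7, -3, 20), (7, 3, 20)  [2]
  a=8: (8, -5, 18), (8, 5, 18)  [2]
  a=9: (9, -5, 16), (9, 5, 16)  [2]
  a=10: (10, -7, 15), (10, -3, 14), (10, 3, 14), (10, 7, 15)  [4]
  a=11: none
  a=12: (12, -11, 14), (12, 5, 12), (12, 11, 14)  [3]
  a=13: none
Total reduced forms: 1 + 2 + 2 + 2 + 2 + 4 + 2 + 2 + 2 + 4 + 3 = 26
h = 26

26


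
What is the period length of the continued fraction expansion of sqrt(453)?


Run the CF algorithm for sqrt(453).
a_0 = floor(sqrt(453)) = 21; set m_0=0, q_0=1.
Recurrence: m' = q*a - m,  q' = (d - m'^2)/q,  a' = floor((a_0 + m')/q').
  step 1: m=21, q=12, a=3
  step 2: m=15, q=19, a=1
  step 3: m=4, q=23, a=1
  step 4: m=19, q=4, a=10
  step 5: m=21, q=3, a=14
  step 6: m=21, q=4, a=10
  step 7: m=19, q=23, a=1
  step 8: m=4, q=19, a=1
  step 9: m=15, q=12, a=3
  step 10: m=21, q=1, a=42
a_10 = 2*a_0 = 42, so the period closes here.
sqrt(453) = [21; 3, 1, 1, 10, 14, 10, 1, 1, 3, 42]
Period length = 10

10


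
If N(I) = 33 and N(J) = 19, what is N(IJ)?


N(IJ) = N(I) * N(J)
= 33 * 19
= 627

627


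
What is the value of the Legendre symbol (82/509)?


p = 509 is prime, so compute (82/509) with the reciprocity algorithm (Jacobi-symbol steps: pull out 2s via (2/n), flip via reciprocity, reduce):
  pull out 2: (2/509) = -1  (since 509 mod 8 = 5)
  reciprocity: (41/509) -> +(509/41)
  reduce: (17/41)
  reciprocity: (17/41) -> +(41/17)
  reduce: (7/17)
  reciprocity: (7/17) -> +(17/7)
  reduce: (3/7)
  reciprocity: (3/7) -> -(7/3)
  reduce: (1/3)
  (1/3) = 1
Product of signs = 1
(82/509) = 1

1


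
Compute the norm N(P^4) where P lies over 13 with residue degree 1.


N(P^a) = p^(a*f)
= 13^(4*1)
= 13^4
= 28561

28561


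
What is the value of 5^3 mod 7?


p = 7 is prime and the exponent is (p-1)/2 = 3, so by Euler's criterion 5^3 = (5/7) = +1 or -1 mod 7.
Compute by square-and-multiply:
  3 = 2 + 1 (binary 11)
  Repeated squaring mod 7: 5^1 = 5, 5^2 = 4
  5^3 = 5^2 * 5^1 = 4 * 5 mod 7
    4 * 5 = 20 = 6 mod 7
  5^3 = 6 mod 7
Result 6 = p - 1 = -1 mod 7: 5 is a quadratic non-residue mod 7. As a residue in [0, p-1] the value is 6.
5^3 mod 7 = 6

6


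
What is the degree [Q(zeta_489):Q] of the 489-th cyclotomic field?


The degree equals Euler's totient phi(489).
489 = 3 * 163
phi(489) = 324

324


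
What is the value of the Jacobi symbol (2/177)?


Compute (2/177) via quadratic reciprocity:
  pull out 2: (2/177) = +1  (since 177 mod 8 = 1)
  (1/177) = 1
Product of signs = 1

1


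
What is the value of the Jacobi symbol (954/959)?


Compute (954/959) via quadratic reciprocity:
  pull out 2: (2/959) = +1  (since 959 mod 8 = 7)
  reciprocity: (477/959) -> +(959/477)
  reduce: (5/477)
  reciprocity: (5/477) -> +(477/5)
  reduce: (2/5)
  pull out 2: (2/5) = -1  (since 5 mod 8 = 5)
  (1/5) = 1
Product of signs = -1

-1


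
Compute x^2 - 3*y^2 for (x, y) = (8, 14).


x^2 - d*y^2
= 8^2 - 3*14^2
= 64 - 588
= -524

-524


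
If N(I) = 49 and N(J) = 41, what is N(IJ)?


N(IJ) = N(I) * N(J)
= 49 * 41
= 2009

2009


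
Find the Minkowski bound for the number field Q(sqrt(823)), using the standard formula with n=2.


d = 823, d mod 4 = 3, so disc(K) = 4d = 3292; |disc(K)| = 3292
Real quadratic field, so n = 2, s = r2 = 0, r1 = 2
M = (n!/n^n) * (4/pi)^s * sqrt(|disc(K)|) = (2!/2^2) * (4/pi)^0 * sqrt(3292)
= 0.5 * 1.000000 * 57.375953
= 28.6880

28.6880


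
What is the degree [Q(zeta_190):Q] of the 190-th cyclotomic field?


The degree equals Euler's totient phi(190).
190 = 2 * 5 * 19
phi(190) = 72

72


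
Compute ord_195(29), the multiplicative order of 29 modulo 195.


We want ord_195(29), the smallest k >= 1 with 29^k = 1 mod 195.
n = 195 = 3 * 5 * 13, phi(195) = 96; the order divides phi(n).
Divisors of 96: 1, 2, 3, 4, 6, 8, 12, 16, 24, 32, 48, 96
Repeated squaring mod 195: 29^1 = 29, 29^2 = 61, 29^4 = 16, 29^8 = 61, 29^16 = 16, 29^32 = 61, 29^64 = 16
Test divisors in increasing order:
  k=1: 29^1 = 29 mod 195
  k=2: 29^2 = 61 mod 195
  k=3: 29^3 = 61 * 29 = 14 mod 195
  k=4: 29^4 = 16 mod 195
  k=6: 29^6 = 16 * 61 = 1 mod 195  <- first divisor giving 1
Order = 6

6


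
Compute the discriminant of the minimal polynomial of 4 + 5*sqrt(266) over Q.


The element 4 + 5*sqrt(266) has minimal polynomial:
x^2 - 8*x - 6634
Discriminant = (-8)^2 - 4*(-6634)
= 64 + 26536
= 26600

26600


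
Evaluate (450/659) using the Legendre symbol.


p = 659 is prime, so compute (450/659) with the reciprocity algorithm (Jacobi-symbol steps: pull out 2s via (2/n), flip via reciprocity, reduce):
  pull out 2: (2/659) = -1  (since 659 mod 8 = 3)
  reciprocity: (225/659) -> +(659/225)
  reduce: (209/225)
  reciprocity: (209/225) -> +(225/209)
  reduce: (16/209)
  pull out 2: (2/209) = +1  (since 209 mod 8 = 1)
  pull out 2: (2/209) = +1  (since 209 mod 8 = 1)
  pull out 2: (2/209) = +1  (since 209 mod 8 = 1)
  pull out 2: (2/209) = +1  (since 209 mod 8 = 1)
  (1/209) = 1
Product of signs = -1
(450/659) = -1

-1


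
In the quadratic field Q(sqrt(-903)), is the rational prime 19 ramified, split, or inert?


K = Q(sqrt(-903)). Since d mod 4 = 1, disc(K) = -903.
Check p | disc: -903 mod 19 = 9.
p does not divide disc. Compute Legendre symbol (d/p):
9^((19-1)/2) mod 19 = 1
(d/p) = 1, so p splits: (p) = P*P' with e=1, f=1, g=2.
Therefore p is split.

split


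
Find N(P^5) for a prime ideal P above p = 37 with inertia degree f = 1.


N(P^a) = p^(a*f)
= 37^(5*1)
= 37^5
= 69343957

69343957


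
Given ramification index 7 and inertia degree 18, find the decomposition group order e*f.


|D_P| = e * f
= 7 * 18
= 126

126


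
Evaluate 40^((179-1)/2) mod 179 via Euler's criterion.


p = 179 is prime and the exponent is (p-1)/2 = 89, so by Euler's criterion 40^89 = (40/179) = +1 or -1 mod 179.
Compute by square-and-multiply:
  89 = 64 + 16 + 8 + 1 (binary 1011001)
  Repeated squaring mod 179: 40^1 = 40, 40^2 = 168, 40^4 = 121, 40^8 = 142, 40^16 = 116, 40^32 = 31, 40^64 = 66
  40^89 = 40^64 * 40^16 * 40^8 * 40^1 = 66 * 116 * 142 * 40 mod 179
    66 * 116 = 7656 = 138 mod 179
    138 * 142 = 19596 = 85 mod 179
    85 * 40 = 3400 = 178 mod 179
  40^89 = 178 mod 179
Result 178 = p - 1 = -1 mod 179: 40 is a quadratic non-residue mod 179. As a residue in [0, p-1] the value is 178.
40^89 mod 179 = 178

178


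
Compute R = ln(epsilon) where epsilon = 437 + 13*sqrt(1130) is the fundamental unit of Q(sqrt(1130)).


epsilon = 437 + 13*sqrt(1130)
= 874.0011
R = ln(874.0011)
= 6.7731

6.7731


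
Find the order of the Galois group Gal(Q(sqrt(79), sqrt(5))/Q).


The 2 square roots of distinct primes are multiplicatively independent over Q,
so [K:Q] = 2^2 and Gal(K/Q) is isomorphic to (Z/2Z)^2.
|Gal| = 2^2 = 4

4


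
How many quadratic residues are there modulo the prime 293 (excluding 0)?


For prime p, the number of non-zero quadratic residues is (p-1)/2.
= (293-1)/2
= 146

146


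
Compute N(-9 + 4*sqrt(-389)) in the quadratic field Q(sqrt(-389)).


N(a + b*sqrt(d)) = a^2 - d*b^2
= (-9)^2 - (-389)*(4)^2
= 81 + 6224
= 6305

6305


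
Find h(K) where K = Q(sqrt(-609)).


K = Q(sqrt(-609)). d mod 4 = 3, so D = disc(K) = 4d = -2436
h(K) equals the number of primitive reduced positive-definite forms (a, b, c) = a*x^2 + b*x*y + c*y^2 with b^2 - 4ac = D,
where reduced means |b| <= a <= c, with b >= 0 whenever |b| = a or a = c, and primitive means gcd(a, b, c) = 1.
Reduced forces 3a^2 <= |D| = 2436, so 1 <= a <= 28; b must have the parity of D, and c = (b^2 - D)/(4a) must be an integer >= a.
Enumerate a = 1..28, b in [-a, a]:
  a=1: (1, 0, 609)  [1]
  a=2: (2, 2, 305)  [1]
  a=3: (3, 0, 203)  [1]
  a=4: none
  a=5: (5, -2, 122), (5, 2, 122)  [2]
  a=6: (6, 6, 103)  [1]
  a=7: (7, 0, 87)  [1]
  a=8..9: none
  a=10: (10, -2, 61), (10, 2, 61)  [2]
  a=11..13: none
  a=14: (14, 14, 47)  [1]
  a=15: (15, -12, 43), (15, 12, 43)  [2]
  a=16..20: none
  a=21: (21, 0, 29)  [1]
  a=22: none
  a=23: (23, -18, 30), (23, 18, 30)  [2]
  a=24: none
  a=25: (25, 8, 25)  [1]
  a=26..28: none
Total reduced forms: 1 + 1 + 1 + 2 + 1 + 1 + 2 + 1 + 2 + 1 + 2 + 1 = 16
h = 16

16


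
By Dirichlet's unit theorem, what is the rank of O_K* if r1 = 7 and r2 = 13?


By Dirichlet's unit theorem:
rank = r1 + r2 - 1
= 7 + 13 - 1
= 19

19


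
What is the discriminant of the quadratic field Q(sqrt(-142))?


For K = Q(sqrt(d)) with d squarefree: disc(K) = d if d = 1 mod 4, and disc(K) = 4d if d = 2 or 3 mod 4.
Here d = -142, and d mod 4 = 2.
d = 2 mod 4, not 1 (O_K = Z[sqrt(d)]), so disc(K) = 4d = 4 * (-142) = -568

-568


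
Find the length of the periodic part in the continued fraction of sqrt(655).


Run the CF algorithm for sqrt(655).
a_0 = floor(sqrt(655)) = 25; set m_0=0, q_0=1.
Recurrence: m' = q*a - m,  q' = (d - m'^2)/q,  a' = floor((a_0 + m')/q').
  step 1: m=25, q=30, a=1
  step 2: m=5, q=21, a=1
  step 3: m=16, q=19, a=2
  step 4: m=22, q=9, a=5
  step 5: m=23, q=14, a=3
  step 6: m=19, q=21, a=2
  step 7: m=23, q=6, a=8
  step 8: m=25, q=5, a=10
  step 9: m=25, q=6, a=8
  step 10: m=23, q=21, a=2
  step 11: m=19, q=14, a=3
  step 12: m=23, q=9, a=5
  step 13: m=22, q=19, a=2
  step 14: m=16, q=21, a=1
  step 15: m=5, q=30, a=1
  step 16: m=25, q=1, a=50
a_16 = 2*a_0 = 50, so the period closes here.
sqrt(655) = [25; 1, 1, 2, 5, 3, 2, 8, 10, 8, 2, 3, 5, 2, 1, 1, 50]
Period length = 16

16


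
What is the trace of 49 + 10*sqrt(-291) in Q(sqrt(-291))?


Tr(a + b*sqrt(d)) = (a + b*sqrt(d)) + (a - b*sqrt(d)) = 2a
= 2 * (49)
= 98

98


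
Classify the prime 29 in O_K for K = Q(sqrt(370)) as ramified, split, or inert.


K = Q(sqrt(370)). Since d mod 4 = 2, disc(K) = 1480.
Check p | disc: 1480 mod 29 = 1.
p does not divide disc. Compute Legendre symbol (d/p):
22^((29-1)/2) mod 29 = 1
(d/p) = 1, so p splits: (p) = P*P' with e=1, f=1, g=2.
Therefore p is split.

split


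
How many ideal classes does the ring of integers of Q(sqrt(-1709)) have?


K = Q(sqrt(-1709)). d mod 4 = 3, so D = disc(K) = 4d = -6836
h(K) equals the number of primitive reduced positive-definite forms (a, b, c) = a*x^2 + b*x*y + c*y^2 with b^2 - 4ac = D,
where reduced means |b| <= a <= c, with b >= 0 whenever |b| = a or a = c, and primitive means gcd(a, b, c) = 1.
Reduced forces 3a^2 <= |D| = 6836, so 1 <= a <= 47; b must have the parity of D, and c = (b^2 - D)/(4a) must be an integer >= a.
Enumerate a = 1..47, b in [-a, a]:
  a=1: (1, 0, 1709)  [1]
  a=2: (2, 2, 855)  [1]
  a=3: (3, -2, 570), (3, 2, 570)  [2]
  a=4: none
  a=5: (5, -2, 342), (5, 2, 342)  [2]
  a=6: (6, -2, 285), (6, 2, 285)  [2]
  a=7..8: none
  a=9: (9, -2, 190), (9, 2, 190)  [2]
  a=10: (10, -2, 171), (10, 2, 171)  [2]
  a=11..14: none
  a=15: (15, -8, 115), (15, -2, 114), (15, 2, 114), (15, 8, 115)  [4]
  a=16: none
  a=17: (17, -10, 102), (17, 10, 102)  [2]
  a=18: (18, -2, 95), (18, 2, 95)  [2]
  a=19: (19, -2, 90), (19, 2, 90)  [2]
  a=20..22: none
  a=23: (23, -8, 75), (23, 8, 75)  [2]
  a=24: none
  a=25: (25, -8, 69), (25, 8, 69)  [2]
  a=26: none
  a=27: (27, -20, 67), (27, 20, 67)  [2]
  a=28..29: none
  a=30: (30, -22, 61), (30, -2, 57), (30, 2, 57), (30, 22, 61)  [4]
  a=31..33: none
  a=34: (34, -10, 51), (34, 10, 51)  [2]
  a=35..36: none
  a=37: (37, -34, 54), (37, 34, 54)  [2]
  a=38: (38, -2, 45), (38, 2, 45)  [2]
  a=39..42: none
  a=43: (43, -42, 50), (43, 42, 50)  [2]
  a=44: none
  a=45: (45, -38, 46), (45, 38, 46)  [2]
  a=46..47: none
Total reduced forms: 1 + 1 + 2 + 2 + 2 + 2 + 2 + 4 + 2 + 2 + 2 + 2 + 2 + 2 + 4 + 2 + 2 + 2 + 2 + 2 = 42
h = 42

42


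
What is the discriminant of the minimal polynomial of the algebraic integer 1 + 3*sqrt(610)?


The element 1 + 3*sqrt(610) has minimal polynomial:
x^2 - 2*x - 5489
Discriminant = (-2)^2 - 4*(-5489)
= 4 + 21956
= 21960

21960


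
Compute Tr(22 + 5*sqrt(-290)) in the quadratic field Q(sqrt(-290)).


Tr(a + b*sqrt(d)) = (a + b*sqrt(d)) + (a - b*sqrt(d)) = 2a
= 2 * (22)
= 44

44


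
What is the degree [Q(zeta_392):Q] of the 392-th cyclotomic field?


The degree equals Euler's totient phi(392).
392 = 2^3 * 7^2
phi(392) = 168

168


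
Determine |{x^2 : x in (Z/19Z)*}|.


For prime p, the number of non-zero quadratic residues is (p-1)/2.
= (19-1)/2
= 9

9


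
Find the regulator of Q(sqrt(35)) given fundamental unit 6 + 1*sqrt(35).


epsilon = 6 + 1*sqrt(35)
= 11.9161
R = ln(11.9161)
= 2.4779

2.4779


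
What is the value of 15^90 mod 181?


p = 181 is prime and the exponent is (p-1)/2 = 90, so by Euler's criterion 15^90 = (15/181) = +1 or -1 mod 181.
Compute by square-and-multiply:
  90 = 64 + 16 + 8 + 2 (binary 1011010)
  Repeated squaring mod 181: 15^1 = 15, 15^2 = 44, 15^4 = 126, 15^8 = 129, 15^16 = 170, 15^32 = 121, 15^64 = 161
  15^90 = 15^64 * 15^16 * 15^8 * 15^2 = 161 * 170 * 129 * 44 mod 181
    161 * 170 = 27370 = 39 mod 181
    39 * 129 = 5031 = 144 mod 181
    144 * 44 = 6336 = 1 mod 181
  15^90 = 1 mod 181
Result 1: 15 is a quadratic residue mod 181.
15^90 mod 181 = 1

1


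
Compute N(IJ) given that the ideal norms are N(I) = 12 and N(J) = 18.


N(IJ) = N(I) * N(J)
= 12 * 18
= 216

216


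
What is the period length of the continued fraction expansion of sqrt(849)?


Run the CF algorithm for sqrt(849).
a_0 = floor(sqrt(849)) = 29; set m_0=0, q_0=1.
Recurrence: m' = q*a - m,  q' = (d - m'^2)/q,  a' = floor((a_0 + m')/q').
  step 1: m=29, q=8, a=7
  step 2: m=27, q=15, a=3
  step 3: m=18, q=35, a=1
  step 4: m=17, q=16, a=2
  step 5: m=15, q=39, a=1
  step 6: m=24, q=7, a=7
  step 7: m=25, q=32, a=1
  step 8: m=7, q=25, a=1
  step 9: m=18, q=21, a=2
  step 10: m=24, q=13, a=4
  step 11: m=28, q=5, a=11
  step 12: m=27, q=24, a=2
  step 13: m=21, q=17, a=2
  step 14: m=13, q=40, a=1
  step 15: m=27, q=3, a=18
  step 16: m=27, q=40, a=1
  step 17: m=13, q=17, a=2
  step 18: m=21, q=24, a=2
  step 19: m=27, q=5, a=11
  step 20: m=28, q=13, a=4
  step 21: m=24, q=21, a=2
  step 22: m=18, q=25, a=1
  step 23: m=7, q=32, a=1
  step 24: m=25, q=7, a=7
  step 25: m=24, q=39, a=1
  step 26: m=15, q=16, a=2
  step 27: m=17, q=35, a=1
  step 28: m=18, q=15, a=3
  step 29: m=27, q=8, a=7
  step 30: m=29, q=1, a=58
a_30 = 2*a_0 = 58, so the period closes here.
sqrt(849) = [29; 7, 3, 1, 2, 1, 7, 1, 1, 2, 4, 11, 2, 2, 1, 18, 1, 2, 2, 11, 4, 2, 1, 1, 7, 1, 2, 1, 3, 7, 58]
Period length = 30

30


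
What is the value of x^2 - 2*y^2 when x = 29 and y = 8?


x^2 - d*y^2
= 29^2 - 2*8^2
= 841 - 128
= 713

713


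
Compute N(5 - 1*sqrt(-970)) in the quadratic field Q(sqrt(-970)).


N(a + b*sqrt(d)) = a^2 - d*b^2
= (5)^2 - (-970)*(-1)^2
= 25 + 970
= 995

995


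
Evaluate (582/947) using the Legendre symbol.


p = 947 is prime, so compute (582/947) with the reciprocity algorithm (Jacobi-symbol steps: pull out 2s via (2/n), flip via reciprocity, reduce):
  pull out 2: (2/947) = -1  (since 947 mod 8 = 3)
  reciprocity: (291/947) -> -(947/291)
  reduce: (74/291)
  pull out 2: (2/291) = -1  (since 291 mod 8 = 3)
  reciprocity: (37/291) -> +(291/37)
  reduce: (32/37)
  pull out 2: (2/37) = -1  (since 37 mod 8 = 5)
  pull out 2: (2/37) = -1  (since 37 mod 8 = 5)
  pull out 2: (2/37) = -1  (since 37 mod 8 = 5)
  pull out 2: (2/37) = -1  (since 37 mod 8 = 5)
  pull out 2: (2/37) = -1  (since 37 mod 8 = 5)
  (1/37) = 1
Product of signs = 1
(582/947) = 1

1


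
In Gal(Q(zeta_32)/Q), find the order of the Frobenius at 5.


The Frobenius at p in Gal(Q(zeta_n)/Q) = (Z/nZ)* is the class of p, so its order is ord_32(5), the smallest k >= 1 with 5^k = 1 mod 32.
n = 32 = 2^5, phi(32) = 16; the order divides phi(n).
Divisors of 16: 1, 2, 4, 8, 16
Repeated squaring mod 32: 5^1 = 5, 5^2 = 25, 5^4 = 17, 5^8 = 1, 5^16 = 1
Test divisors in increasing order:
  k=1: 5^1 = 5 mod 32
  k=2: 5^2 = 25 mod 32
  k=4: 5^4 = 17 mod 32
  k=8: 5^8 = 1 mod 32  <- first divisor giving 1
Order = 8

8


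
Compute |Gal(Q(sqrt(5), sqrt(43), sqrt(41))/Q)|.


The 3 square roots of distinct primes are multiplicatively independent over Q,
so [K:Q] = 2^3 and Gal(K/Q) is isomorphic to (Z/2Z)^3.
|Gal| = 2^3 = 8

8


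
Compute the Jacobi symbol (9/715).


Compute (9/715) via quadratic reciprocity:
  reciprocity: (9/715) -> +(715/9)
  reduce: (4/9)
  pull out 2: (2/9) = +1  (since 9 mod 8 = 1)
  pull out 2: (2/9) = +1  (since 9 mod 8 = 1)
  (1/9) = 1
Product of signs = 1

1


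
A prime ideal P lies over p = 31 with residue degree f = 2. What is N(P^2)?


N(P^a) = p^(a*f)
= 31^(2*2)
= 31^4
= 923521

923521


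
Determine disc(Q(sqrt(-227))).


For K = Q(sqrt(d)) with d squarefree: disc(K) = d if d = 1 mod 4, and disc(K) = 4d if d = 2 or 3 mod 4.
Here d = -227, and d mod 4 = 1.
d = 1 mod 4 (O_K = Z[(1+sqrt(d))/2]), so disc(K) = d = -227

-227


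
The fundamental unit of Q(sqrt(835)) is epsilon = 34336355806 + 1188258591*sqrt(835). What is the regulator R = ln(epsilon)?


epsilon = 34336355806 + 1188258591*sqrt(835)
= 6.8673e+10
R = ln(6.8673e+10)
= 24.9526

24.9526


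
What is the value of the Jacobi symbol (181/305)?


Compute (181/305) via quadratic reciprocity:
  reciprocity: (181/305) -> +(305/181)
  reduce: (124/181)
  pull out 2: (2/181) = -1  (since 181 mod 8 = 5)
  pull out 2: (2/181) = -1  (since 181 mod 8 = 5)
  reciprocity: (31/181) -> +(181/31)
  reduce: (26/31)
  pull out 2: (2/31) = +1  (since 31 mod 8 = 7)
  reciprocity: (13/31) -> +(31/13)
  reduce: (5/13)
  reciprocity: (5/13) -> +(13/5)
  reduce: (3/5)
  reciprocity: (3/5) -> +(5/3)
  reduce: (2/3)
  pull out 2: (2/3) = -1  (since 3 mod 8 = 3)
  (1/3) = 1
Product of signs = -1

-1


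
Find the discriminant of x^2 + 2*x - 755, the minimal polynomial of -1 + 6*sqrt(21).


The element -1 + 6*sqrt(21) has minimal polynomial:
x^2 + 2*x - 755
Discriminant = (2)^2 - 4*(-755)
= 4 + 3020
= 3024

3024


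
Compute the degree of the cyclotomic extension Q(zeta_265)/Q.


The degree equals Euler's totient phi(265).
265 = 5 * 53
phi(265) = 208

208


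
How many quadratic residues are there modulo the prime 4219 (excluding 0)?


For prime p, the number of non-zero quadratic residues is (p-1)/2.
= (4219-1)/2
= 2109

2109


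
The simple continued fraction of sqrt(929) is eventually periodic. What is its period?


Run the CF algorithm for sqrt(929).
a_0 = floor(sqrt(929)) = 30; set m_0=0, q_0=1.
Recurrence: m' = q*a - m,  q' = (d - m'^2)/q,  a' = floor((a_0 + m')/q').
  step 1: m=30, q=29, a=2
  step 2: m=28, q=5, a=11
  step 3: m=27, q=40, a=1
  step 4: m=13, q=19, a=2
  step 5: m=25, q=16, a=3
  step 6: m=23, q=25, a=2
  step 7: m=27, q=8, a=7
  step 8: m=29, q=11, a=5
  step 9: m=26, q=23, a=2
  step 10: m=20, q=23, a=2
  step 11: m=26, q=11, a=5
  step 12: m=29, q=8, a=7
  step 13: m=27, q=25, a=2
  step 14: m=23, q=16, a=3
  step 15: m=25, q=19, a=2
  step 16: m=13, q=40, a=1
  step 17: m=27, q=5, a=11
  step 18: m=28, q=29, a=2
  step 19: m=30, q=1, a=60
a_19 = 2*a_0 = 60, so the period closes here.
sqrt(929) = [30; 2, 11, 1, 2, 3, 2, 7, 5, 2, 2, 5, 7, 2, 3, 2, 1, 11, 2, 60]
Period length = 19

19


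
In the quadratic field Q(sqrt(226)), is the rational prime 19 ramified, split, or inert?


K = Q(sqrt(226)). Since d mod 4 = 2, disc(K) = 904.
Check p | disc: 904 mod 19 = 11.
p does not divide disc. Compute Legendre symbol (d/p):
17^((19-1)/2) mod 19 = 1
(d/p) = 1, so p splits: (p) = P*P' with e=1, f=1, g=2.
Therefore p is split.

split


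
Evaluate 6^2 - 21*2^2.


x^2 - d*y^2
= 6^2 - 21*2^2
= 36 - 84
= -48

-48


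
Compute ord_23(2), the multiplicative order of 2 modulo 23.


We want ord_23(2), the smallest k >= 1 with 2^k = 1 mod 23.
n = 23 = 23, phi(23) = 22; the order divides phi(n).
Divisors of 22: 1, 2, 11, 22
Repeated squaring mod 23: 2^1 = 2, 2^2 = 4, 2^4 = 16, 2^8 = 3, 2^16 = 9
Test divisors in increasing order:
  k=1: 2^1 = 2 mod 23
  k=2: 2^2 = 4 mod 23
  k=11: 2^11 = 3 * 4 * 2 = 1 mod 23  <- first divisor giving 1
Order = 11

11


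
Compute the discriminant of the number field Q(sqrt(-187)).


For K = Q(sqrt(d)) with d squarefree: disc(K) = d if d = 1 mod 4, and disc(K) = 4d if d = 2 or 3 mod 4.
Here d = -187, and d mod 4 = 1.
d = 1 mod 4 (O_K = Z[(1+sqrt(d))/2]), so disc(K) = d = -187

-187


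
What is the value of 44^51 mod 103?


p = 103 is prime and the exponent is (p-1)/2 = 51, so by Euler's criterion 44^51 = (44/103) = +1 or -1 mod 103.
Compute by square-and-multiply:
  51 = 32 + 16 + 2 + 1 (binary 110011)
  Repeated squaring mod 103: 44^1 = 44, 44^2 = 82, 44^4 = 29, 44^8 = 17, 44^16 = 83, 44^32 = 91
  44^51 = 44^32 * 44^16 * 44^2 * 44^1 = 91 * 83 * 82 * 44 mod 103
    91 * 83 = 7553 = 34 mod 103
    34 * 82 = 2788 = 7 mod 103
    7 * 44 = 308 = 102 mod 103
  44^51 = 102 mod 103
Result 102 = p - 1 = -1 mod 103: 44 is a quadratic non-residue mod 103. As a residue in [0, p-1] the value is 102.
44^51 mod 103 = 102

102


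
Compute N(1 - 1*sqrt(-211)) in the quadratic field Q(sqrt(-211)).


N(a + b*sqrt(d)) = a^2 - d*b^2
= (1)^2 - (-211)*(-1)^2
= 1 + 211
= 212

212


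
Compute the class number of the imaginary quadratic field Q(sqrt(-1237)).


K = Q(sqrt(-1237)). d mod 4 = 3, so D = disc(K) = 4d = -4948
h(K) equals the number of primitive reduced positive-definite forms (a, b, c) = a*x^2 + b*x*y + c*y^2 with b^2 - 4ac = D,
where reduced means |b| <= a <= c, with b >= 0 whenever |b| = a or a = c, and primitive means gcd(a, b, c) = 1.
Reduced forces 3a^2 <= |D| = 4948, so 1 <= a <= 40; b must have the parity of D, and c = (b^2 - D)/(4a) must be an integer >= a.
Enumerate a = 1..40, b in [-a, a]:
  a=1: (1, 0, 1237)  [1]
  a=2: (2, 2, 619)  [1]
  a=3..6: none
  a=7: (7, -6, 178), (7, 6, 178)  [2]
  a=8..13: none
  a=14: (14, -6, 89), (14, 6, 89)  [2]
  a=15..16: none
  a=17: (17, -4, 73), (17, 4, 73)  [2]
  a=18: none
  a=19: (19, -12, 67), (19, 12, 67)  [2]
  a=20..33: none
  a=34: (34, -30, 43), (34, 30, 43)  [2]
  a=35..36: none
  a=37: (37, -26, 38), (37, 26, 38)  [2]
  a=38..40: none
Total reduced forms: 1 + 1 + 2 + 2 + 2 + 2 + 2 + 2 = 14
h = 14

14


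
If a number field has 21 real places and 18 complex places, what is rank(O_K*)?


By Dirichlet's unit theorem:
rank = r1 + r2 - 1
= 21 + 18 - 1
= 38

38


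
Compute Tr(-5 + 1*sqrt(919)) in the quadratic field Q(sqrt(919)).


Tr(a + b*sqrt(d)) = (a + b*sqrt(d)) + (a - b*sqrt(d)) = 2a
= 2 * (-5)
= -10

-10


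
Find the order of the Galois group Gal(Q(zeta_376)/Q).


|Gal(Q(zeta_376)/Q)| = phi(376)
= 184

184


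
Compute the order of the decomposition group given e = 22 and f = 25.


|D_P| = e * f
= 22 * 25
= 550

550


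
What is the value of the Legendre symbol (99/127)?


p = 127 is prime, so compute (99/127) with the reciprocity algorithm (Jacobi-symbol steps: pull out 2s via (2/n), flip via reciprocity, reduce):
  reciprocity: (99/127) -> -(127/99)
  reduce: (28/99)
  pull out 2: (2/99) = -1  (since 99 mod 8 = 3)
  pull out 2: (2/99) = -1  (since 99 mod 8 = 3)
  reciprocity: (7/99) -> -(99/7)
  reduce: (1/7)
  (1/7) = 1
Product of signs = 1
(99/127) = 1

1


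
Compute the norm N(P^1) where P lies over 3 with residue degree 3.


N(P^a) = p^(a*f)
= 3^(1*3)
= 3^3
= 27

27


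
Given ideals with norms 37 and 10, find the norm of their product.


N(IJ) = N(I) * N(J)
= 37 * 10
= 370

370


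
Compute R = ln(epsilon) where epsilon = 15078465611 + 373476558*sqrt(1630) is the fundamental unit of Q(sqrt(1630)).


epsilon = 15078465611 + 373476558*sqrt(1630)
= 3.0157e+10
R = ln(3.0157e+10)
= 24.1297

24.1297


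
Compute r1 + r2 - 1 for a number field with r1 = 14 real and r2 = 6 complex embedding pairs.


By Dirichlet's unit theorem:
rank = r1 + r2 - 1
= 14 + 6 - 1
= 19

19


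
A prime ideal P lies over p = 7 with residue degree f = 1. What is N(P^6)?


N(P^a) = p^(a*f)
= 7^(6*1)
= 7^6
= 117649

117649


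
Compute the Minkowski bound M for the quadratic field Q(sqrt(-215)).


d = -215, d mod 4 = 1, so disc(K) = d = -215; |disc(K)| = 215
Imaginary quadratic field, so n = 2, s = r2 = 1, r1 = 0
M = (n!/n^n) * (4/pi)^s * sqrt(|disc(K)|) = (2!/2^2) * (4/pi)^1 * sqrt(215)
= 0.5 * 1.273240 * 14.662878
= 9.3347

9.3347


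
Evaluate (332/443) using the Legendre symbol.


p = 443 is prime, so compute (332/443) with the reciprocity algorithm (Jacobi-symbol steps: pull out 2s via (2/n), flip via reciprocity, reduce):
  pull out 2: (2/443) = -1  (since 443 mod 8 = 3)
  pull out 2: (2/443) = -1  (since 443 mod 8 = 3)
  reciprocity: (83/443) -> -(443/83)
  reduce: (28/83)
  pull out 2: (2/83) = -1  (since 83 mod 8 = 3)
  pull out 2: (2/83) = -1  (since 83 mod 8 = 3)
  reciprocity: (7/83) -> -(83/7)
  reduce: (6/7)
  pull out 2: (2/7) = +1  (since 7 mod 8 = 7)
  reciprocity: (3/7) -> -(7/3)
  reduce: (1/3)
  (1/3) = 1
Product of signs = -1
(332/443) = -1

-1


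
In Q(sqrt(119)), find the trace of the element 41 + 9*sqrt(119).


Tr(a + b*sqrt(d)) = (a + b*sqrt(d)) + (a - b*sqrt(d)) = 2a
= 2 * (41)
= 82

82


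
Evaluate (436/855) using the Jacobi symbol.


Compute (436/855) via quadratic reciprocity:
  pull out 2: (2/855) = +1  (since 855 mod 8 = 7)
  pull out 2: (2/855) = +1  (since 855 mod 8 = 7)
  reciprocity: (109/855) -> +(855/109)
  reduce: (92/109)
  pull out 2: (2/109) = -1  (since 109 mod 8 = 5)
  pull out 2: (2/109) = -1  (since 109 mod 8 = 5)
  reciprocity: (23/109) -> +(109/23)
  reduce: (17/23)
  reciprocity: (17/23) -> +(23/17)
  reduce: (6/17)
  pull out 2: (2/17) = +1  (since 17 mod 8 = 1)
  reciprocity: (3/17) -> +(17/3)
  reduce: (2/3)
  pull out 2: (2/3) = -1  (since 3 mod 8 = 3)
  (1/3) = 1
Product of signs = -1

-1


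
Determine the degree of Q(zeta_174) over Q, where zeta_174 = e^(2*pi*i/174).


The degree equals Euler's totient phi(174).
174 = 2 * 3 * 29
phi(174) = 56

56


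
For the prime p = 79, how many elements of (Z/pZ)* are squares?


For prime p, the number of non-zero quadratic residues is (p-1)/2.
= (79-1)/2
= 39

39


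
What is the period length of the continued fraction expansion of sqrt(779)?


Run the CF algorithm for sqrt(779).
a_0 = floor(sqrt(779)) = 27; set m_0=0, q_0=1.
Recurrence: m' = q*a - m,  q' = (d - m'^2)/q,  a' = floor((a_0 + m')/q').
  step 1: m=27, q=50, a=1
  step 2: m=23, q=5, a=10
  step 3: m=27, q=10, a=5
  step 4: m=23, q=25, a=2
  step 5: m=27, q=2, a=27
  step 6: m=27, q=25, a=2
  step 7: m=23, q=10, a=5
  step 8: m=27, q=5, a=10
  step 9: m=23, q=50, a=1
  step 10: m=27, q=1, a=54
a_10 = 2*a_0 = 54, so the period closes here.
sqrt(779) = [27; 1, 10, 5, 2, 27, 2, 5, 10, 1, 54]
Period length = 10

10


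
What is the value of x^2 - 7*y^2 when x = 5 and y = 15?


x^2 - d*y^2
= 5^2 - 7*15^2
= 25 - 1575
= -1550

-1550


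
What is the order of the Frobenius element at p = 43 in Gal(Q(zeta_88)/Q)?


The Frobenius at p in Gal(Q(zeta_n)/Q) = (Z/nZ)* is the class of p, so its order is ord_88(43), the smallest k >= 1 with 43^k = 1 mod 88.
n = 88 = 2^3 * 11, phi(88) = 40; the order divides phi(n).
Divisors of 40: 1, 2, 4, 5, 8, 10, 20, 40
Repeated squaring mod 88: 43^1 = 43, 43^2 = 1, 43^4 = 1, 43^8 = 1, 43^16 = 1, 43^32 = 1
Test divisors in increasing order:
  k=1: 43^1 = 43 mod 88
  k=2: 43^2 = 1 mod 88  <- first divisor giving 1
Order = 2

2


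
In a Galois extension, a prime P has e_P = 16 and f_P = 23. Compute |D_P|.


|D_P| = e * f
= 16 * 23
= 368

368


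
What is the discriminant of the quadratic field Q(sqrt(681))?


For K = Q(sqrt(d)) with d squarefree: disc(K) = d if d = 1 mod 4, and disc(K) = 4d if d = 2 or 3 mod 4.
Here d = 681, and d mod 4 = 1.
d = 1 mod 4 (O_K = Z[(1+sqrt(d))/2]), so disc(K) = d = 681

681


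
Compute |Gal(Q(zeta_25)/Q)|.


|Gal(Q(zeta_25)/Q)| = phi(25)
= 20

20


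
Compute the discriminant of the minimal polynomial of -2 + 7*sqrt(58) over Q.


The element -2 + 7*sqrt(58) has minimal polynomial:
x^2 + 4*x - 2838
Discriminant = (4)^2 - 4*(-2838)
= 16 + 11352
= 11368

11368


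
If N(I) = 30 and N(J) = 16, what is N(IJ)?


N(IJ) = N(I) * N(J)
= 30 * 16
= 480

480


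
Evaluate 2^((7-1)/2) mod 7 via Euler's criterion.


p = 7 is prime and the exponent is (p-1)/2 = 3, so by Euler's criterion 2^3 = (2/7) = +1 or -1 mod 7.
Compute by square-and-multiply:
  3 = 2 + 1 (binary 11)
  Repeated squaring mod 7: 2^1 = 2, 2^2 = 4
  2^3 = 2^2 * 2^1 = 4 * 2 mod 7
    4 * 2 = 8 = 1 mod 7
  2^3 = 1 mod 7
Result 1: 2 is a quadratic residue mod 7.
2^3 mod 7 = 1

1


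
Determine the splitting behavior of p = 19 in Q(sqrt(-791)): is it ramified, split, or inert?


K = Q(sqrt(-791)). Since d mod 4 = 1, disc(K) = -791.
Check p | disc: -791 mod 19 = 7.
p does not divide disc. Compute Legendre symbol (d/p):
7^((19-1)/2) mod 19 = 1
(d/p) = 1, so p splits: (p) = P*P' with e=1, f=1, g=2.
Therefore p is split.

split


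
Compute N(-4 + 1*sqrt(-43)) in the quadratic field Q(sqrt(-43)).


N(a + b*sqrt(d)) = a^2 - d*b^2
= (-4)^2 - (-43)*(1)^2
= 16 + 43
= 59

59


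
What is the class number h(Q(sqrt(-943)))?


K = Q(sqrt(-943)). d mod 4 = 1, so D = disc(K) = d = -943
h(K) equals the number of primitive reduced positive-definite forms (a, b, c) = a*x^2 + b*x*y + c*y^2 with b^2 - 4ac = D,
where reduced means |b| <= a <= c, with b >= 0 whenever |b| = a or a = c, and primitive means gcd(a, b, c) = 1.
Reduced forces 3a^2 <= |D| = 943, so 1 <= a <= 17; b must have the parity of D, and c = (b^2 - D)/(4a) must be an integer >= a.
Enumerate a = 1..17, b in [-a, a]:
  a=1: (1, 1, 236)  [1]
  a=2: (2, -1, 118), (2, 1, 118)  [2]
  a=3: none
  a=4: (4, -1, 59), (4, 1, 59)  [2]
  a=5..6: none
  a=7: (7, -3, 34), (7, 3, 34)  [2]
  a=8: (8, -7, 31), (8, 7, 31)  [2]
  a=9..10: none
  a=11: (11, -5, 22), (11, 5, 22)  [2]
  a=12..13: none
  a=14: (14, -11, 19), (14, -3, 17), (14, 3, 17), (14, 11, 19)  [4]
  a=15: none
  a=16: (16, 9, 16)  [1]
  a=17: none
Total reduced forms: 1 + 2 + 2 + 2 + 2 + 2 + 4 + 1 = 16
h = 16

16


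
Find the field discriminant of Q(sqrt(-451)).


For K = Q(sqrt(d)) with d squarefree: disc(K) = d if d = 1 mod 4, and disc(K) = 4d if d = 2 or 3 mod 4.
Here d = -451, and d mod 4 = 1.
d = 1 mod 4 (O_K = Z[(1+sqrt(d))/2]), so disc(K) = d = -451

-451


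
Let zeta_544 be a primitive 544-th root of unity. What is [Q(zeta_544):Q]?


The degree equals Euler's totient phi(544).
544 = 2^5 * 17
phi(544) = 256

256


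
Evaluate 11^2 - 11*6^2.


x^2 - d*y^2
= 11^2 - 11*6^2
= 121 - 396
= -275

-275


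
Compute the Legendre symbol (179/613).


p = 613 is prime, so compute (179/613) with the reciprocity algorithm (Jacobi-symbol steps: pull out 2s via (2/n), flip via reciprocity, reduce):
  reciprocity: (179/613) -> +(613/179)
  reduce: (76/179)
  pull out 2: (2/179) = -1  (since 179 mod 8 = 3)
  pull out 2: (2/179) = -1  (since 179 mod 8 = 3)
  reciprocity: (19/179) -> -(179/19)
  reduce: (8/19)
  pull out 2: (2/19) = -1  (since 19 mod 8 = 3)
  pull out 2: (2/19) = -1  (since 19 mod 8 = 3)
  pull out 2: (2/19) = -1  (since 19 mod 8 = 3)
  (1/19) = 1
Product of signs = 1
(179/613) = 1

1


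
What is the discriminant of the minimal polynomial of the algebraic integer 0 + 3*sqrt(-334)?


The element 0 + 3*sqrt(-334) has minimal polynomial:
x^2 + 0*x + 3006
Discriminant = (0)^2 - 4*(3006)
= 0 - 12024
= -12024

-12024


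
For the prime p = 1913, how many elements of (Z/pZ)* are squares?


For prime p, the number of non-zero quadratic residues is (p-1)/2.
= (1913-1)/2
= 956

956


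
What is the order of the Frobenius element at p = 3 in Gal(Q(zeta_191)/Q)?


The Frobenius at p in Gal(Q(zeta_n)/Q) = (Z/nZ)* is the class of p, so its order is ord_191(3), the smallest k >= 1 with 3^k = 1 mod 191.
n = 191 = 191, phi(191) = 190; the order divides phi(n).
Divisors of 190: 1, 2, 5, 10, 19, 38, 95, 190
Repeated squaring mod 191: 3^1 = 3, 3^2 = 9, 3^4 = 81, 3^8 = 67, 3^16 = 96, 3^32 = 48, 3^64 = 12, 3^128 = 144
Test divisors in increasing order:
  k=1: 3^1 = 3 mod 191
  k=2: 3^2 = 9 mod 191
  k=5: 3^5 = 81 * 3 = 52 mod 191
  k=10: 3^10 = 67 * 9 = 30 mod 191
  k=19: 3^19 = 96 * 9 * 3 = 109 mod 191
  k=38: 3^38 = 48 * 81 * 9 = 39 mod 191
  k=95: 3^95 = 12 * 96 * 67 * 81 * 9 * 3 = 1 mod 191  <- first divisor giving 1
Order = 95

95


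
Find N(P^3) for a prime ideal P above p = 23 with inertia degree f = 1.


N(P^a) = p^(a*f)
= 23^(3*1)
= 23^3
= 12167

12167


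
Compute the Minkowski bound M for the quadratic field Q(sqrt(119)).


d = 119, d mod 4 = 3, so disc(K) = 4d = 476; |disc(K)| = 476
Real quadratic field, so n = 2, s = r2 = 0, r1 = 2
M = (n!/n^n) * (4/pi)^s * sqrt(|disc(K)|) = (2!/2^2) * (4/pi)^0 * sqrt(476)
= 0.5 * 1.000000 * 21.817424
= 10.9087

10.9087


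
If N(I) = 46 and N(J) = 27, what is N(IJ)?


N(IJ) = N(I) * N(J)
= 46 * 27
= 1242

1242


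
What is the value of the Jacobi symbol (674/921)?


Compute (674/921) via quadratic reciprocity:
  pull out 2: (2/921) = +1  (since 921 mod 8 = 1)
  reciprocity: (337/921) -> +(921/337)
  reduce: (247/337)
  reciprocity: (247/337) -> +(337/247)
  reduce: (90/247)
  pull out 2: (2/247) = +1  (since 247 mod 8 = 7)
  reciprocity: (45/247) -> +(247/45)
  reduce: (22/45)
  pull out 2: (2/45) = -1  (since 45 mod 8 = 5)
  reciprocity: (11/45) -> +(45/11)
  reduce: (1/11)
  (1/11) = 1
Product of signs = -1

-1


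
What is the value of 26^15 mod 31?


p = 31 is prime and the exponent is (p-1)/2 = 15, so by Euler's criterion 26^15 = (26/31) = +1 or -1 mod 31.
Compute by square-and-multiply:
  15 = 8 + 4 + 2 + 1 (binary 1111)
  Repeated squaring mod 31: 26^1 = 26, 26^2 = 25, 26^4 = 5, 26^8 = 25
  26^15 = 26^8 * 26^4 * 26^2 * 26^1 = 25 * 5 * 25 * 26 mod 31
    25 * 5 = 125 = 1 mod 31
    1 * 25 = 25 = 25 mod 31
    25 * 26 = 650 = 30 mod 31
  26^15 = 30 mod 31
Result 30 = p - 1 = -1 mod 31: 26 is a quadratic non-residue mod 31. As a residue in [0, p-1] the value is 30.
26^15 mod 31 = 30

30


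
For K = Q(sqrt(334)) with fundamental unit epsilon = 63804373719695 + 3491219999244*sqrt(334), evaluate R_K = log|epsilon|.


epsilon = 63804373719695 + 3491219999244*sqrt(334)
= 1.2761e+14
R = ln(1.2761e+14)
= 32.4800

32.4800


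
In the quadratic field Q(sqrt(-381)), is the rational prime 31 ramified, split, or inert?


K = Q(sqrt(-381)). Since d mod 4 = 3, disc(K) = -1524.
Check p | disc: -1524 mod 31 = 26.
p does not divide disc. Compute Legendre symbol (d/p):
22^((31-1)/2) mod 31 = -1
(d/p) = -1, so p is inert: (p) stays prime with e=1, f=2, g=1.
Therefore p is inert.

inert


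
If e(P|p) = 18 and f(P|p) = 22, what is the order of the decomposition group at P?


|D_P| = e * f
= 18 * 22
= 396

396


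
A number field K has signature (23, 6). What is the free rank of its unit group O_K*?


By Dirichlet's unit theorem:
rank = r1 + r2 - 1
= 23 + 6 - 1
= 28

28


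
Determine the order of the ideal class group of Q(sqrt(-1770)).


K = Q(sqrt(-1770)). d mod 4 = 2, so D = disc(K) = 4d = -7080
h(K) equals the number of primitive reduced positive-definite forms (a, b, c) = a*x^2 + b*x*y + c*y^2 with b^2 - 4ac = D,
where reduced means |b| <= a <= c, with b >= 0 whenever |b| = a or a = c, and primitive means gcd(a, b, c) = 1.
Reduced forces 3a^2 <= |D| = 7080, so 1 <= a <= 48; b must have the parity of D, and c = (b^2 - D)/(4a) must be an integer >= a.
Enumerate a = 1..48, b in [-a, a]:
  a=1: (1, 0, 1770)  [1]
  a=2: (2, 0, 885)  [1]
  a=3: (3, 0, 590)  [1]
  a=4: none
  a=5: (5, 0, 354)  [1]
  a=6: (6, 0, 295)  [1]
  a=7: (7, -2, 253), (7, 2, 253)  [2]
  a=8..9: none
  a=10: (10, 0, 177)  [1]
  a=11: (11, -2, 161), (11, 2, 161)  [2]
  a=12..13: none
  a=14: (14, -12, 129), (14, 12, 129)  [2]
  a=15: (15, 0, 118)  [1]
  a=16: none
  a=17: (17, -14, 107), (17, 14, 107)  [2]
  a=18: none
  a=19: (19, -8, 94), (19, 8, 94)  [2]
  a=20: none
  a=21: (21, -12, 86), (21, 12, 86)  [2]
  a=22: (22, -20, 85), (22, 20, 85)  [2]
  a=23: (23, -2, 77), (23, 2, 77)  [2]
  a=24..28: none
  a=29: (29, -24, 66), (29, 24, 66)  [2]
  a=30: (30, 0, 59)  [1]
  a=31: (31, -22, 61), (31, 22, 61)  [2]
  a=32: none
  a=33: (33, -24, 58), (33, 24, 58)  [2]
  a=34: (34, -20, 55), (34, 20, 55)  [2]
  a=35: (35, -30, 57), (35, 30, 57)  [2]
  a=36..37: none
  a=38: (38, -8, 47), (38, 8, 47)  [2]
  a=39..41: none
  a=42: (42, -12, 43), (42, 12, 43)  [2]
  a=43..45: none
  a=46: (46, -44, 49), (46, 44, 49)  [2]
  a=47..48: none
Total reduced forms: 1 + 1 + 1 + 1 + 1 + 2 + 1 + 2 + 2 + 1 + 2 + 2 + 2 + 2 + 2 + 2 + 1 + 2 + 2 + 2 + 2 + 2 + 2 + 2 = 40
h = 40

40
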